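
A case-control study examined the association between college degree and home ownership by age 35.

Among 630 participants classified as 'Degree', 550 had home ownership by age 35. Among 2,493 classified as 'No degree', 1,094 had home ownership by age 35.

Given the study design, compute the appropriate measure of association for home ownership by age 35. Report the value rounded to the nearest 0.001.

8.792

From the description: a = 550, b = 80, c = 1094, d = 1399.
This is a case-control study: participants were sampled on outcome status, so risks in the source population cannot be estimated directly — relative risk is not valid here. The odds ratio is the appropriate measure.
OR = (a·d)/(b·c) = (550 × 1399) / (80 × 1094) = 769450 / 87520 = 8.79170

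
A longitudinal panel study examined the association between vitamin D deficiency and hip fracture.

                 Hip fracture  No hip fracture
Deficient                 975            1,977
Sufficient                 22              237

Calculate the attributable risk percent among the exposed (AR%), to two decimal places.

Cells: a = 975, b = 1977, c = 22, d = 237.
Risk in exposed = 975/2952 = 0.33028; risk in unexposed = 22/259 = 0.08494.
RR = 0.33028/0.08494 = 3.88835
AR% = (RR − 1)/RR × 100 = (3.88835 − 1)/3.88835 × 100 = 74.2822%

74.28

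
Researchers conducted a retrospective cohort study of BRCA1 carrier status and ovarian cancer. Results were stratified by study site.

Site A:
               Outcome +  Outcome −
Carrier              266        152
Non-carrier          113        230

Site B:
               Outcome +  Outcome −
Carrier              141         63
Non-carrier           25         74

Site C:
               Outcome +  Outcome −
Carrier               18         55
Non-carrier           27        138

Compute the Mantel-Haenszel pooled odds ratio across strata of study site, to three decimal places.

OR_MH = Σ(aᵢdᵢ/nᵢ) / Σ(bᵢcᵢ/nᵢ), where nᵢ is the stratum total.
Stratum 1 (Site A): n = 761; a·d/n = 266·230/761 = 80.3942; b·c/n = 152·113/761 = 22.5703
Stratum 2 (Site B): n = 303; a·d/n = 141·74/303 = 34.4356; b·c/n = 63·25/303 = 5.1980
Stratum 3 (Site C): n = 238; a·d/n = 18·138/238 = 10.4370; b·c/n = 55·27/238 = 6.2395
OR_MH = (80.3942 + 34.4356 + 10.4370) / (22.5703 + 5.1980 + 6.2395) = 125.2668 / 34.0078 = 3.68347

3.683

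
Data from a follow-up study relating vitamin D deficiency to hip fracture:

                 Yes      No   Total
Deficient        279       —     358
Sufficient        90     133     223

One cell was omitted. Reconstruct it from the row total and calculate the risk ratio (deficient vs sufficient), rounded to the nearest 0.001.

1.931

The missing cell is in the exposed row: 358 − 279 = 79.
So a = 279, b = 79, c = 90, d = 133.
RR = [a/(a+b)] / [c/(c+d)] = (279/358) / (90/223) = 0.77933/0.40359 = 1.93101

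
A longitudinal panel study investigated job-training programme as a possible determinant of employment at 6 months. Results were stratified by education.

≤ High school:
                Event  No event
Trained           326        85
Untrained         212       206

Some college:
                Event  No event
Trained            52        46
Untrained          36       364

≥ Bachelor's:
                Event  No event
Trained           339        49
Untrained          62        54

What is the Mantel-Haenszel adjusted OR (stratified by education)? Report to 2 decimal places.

OR_MH = Σ(aᵢdᵢ/nᵢ) / Σ(bᵢcᵢ/nᵢ), where nᵢ is the stratum total.
Stratum 1 (≤ High school): n = 829; a·d/n = 326·206/829 = 81.0084; b·c/n = 85·212/829 = 21.7370
Stratum 2 (Some college): n = 498; a·d/n = 52·364/498 = 38.0080; b·c/n = 46·36/498 = 3.3253
Stratum 3 (≥ Bachelor's): n = 504; a·d/n = 339·54/504 = 36.3214; b·c/n = 49·62/504 = 6.0278
OR_MH = (81.0084 + 38.0080 + 36.3214) / (21.7370 + 3.3253 + 6.0278) = 155.3379 / 31.0901 = 4.99638

5.00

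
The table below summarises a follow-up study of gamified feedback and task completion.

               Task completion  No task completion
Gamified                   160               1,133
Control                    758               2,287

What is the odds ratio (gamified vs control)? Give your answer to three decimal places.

0.426

Cells: a = 160, b = 1133, c = 758, d = 2287.
OR = (a·d)/(b·c) = (160 × 2287) / (1133 × 758) = 365920 / 858814 = 0.42608
Exposure is associated with lower odds of task completion (OR = 0.43 < 1).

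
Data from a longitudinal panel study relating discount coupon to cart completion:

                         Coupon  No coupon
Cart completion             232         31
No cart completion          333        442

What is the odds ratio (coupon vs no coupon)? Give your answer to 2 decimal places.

Reading the table with exposure as columns: a = 232 (Coupon, case), b = 333 (Coupon, non-case), c = 31 (No coupon, case), d = 442.
OR = (a·d)/(b·c) = (232 × 442) / (333 × 31) = 102544 / 10323 = 9.93355
The odds of cart completion are about 9.93 times as high in the coupon group.

9.93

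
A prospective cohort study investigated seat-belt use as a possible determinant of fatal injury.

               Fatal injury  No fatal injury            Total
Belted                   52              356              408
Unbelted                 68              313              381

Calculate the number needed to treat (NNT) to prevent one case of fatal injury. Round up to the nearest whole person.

Risk in treated group = 52/408 = 0.12745; risk in control = 68/381 = 0.17848.
Absolute risk reduction = 0.17848 − 0.12745 = 0.05103
NNT = 1 / ARR = 1 / 0.05103 = 19.598 → round up → 20

20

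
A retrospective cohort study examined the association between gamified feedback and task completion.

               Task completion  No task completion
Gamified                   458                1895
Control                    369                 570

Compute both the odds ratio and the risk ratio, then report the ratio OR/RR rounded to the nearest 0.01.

0.75

Cells: a = 458, b = 1895, c = 369, d = 570.
OR = (458·570)/(1895·369) = 261060/699255 = 0.37334
Risk in exposed = 458/2353 = 0.19465; risk in unexposed = 369/939 = 0.39297; RR = 0.49532
OR/RR = 0.37334 / 0.49532 = 0.75374
The outcome is not rare, so the OR lies further from 1 than the RR.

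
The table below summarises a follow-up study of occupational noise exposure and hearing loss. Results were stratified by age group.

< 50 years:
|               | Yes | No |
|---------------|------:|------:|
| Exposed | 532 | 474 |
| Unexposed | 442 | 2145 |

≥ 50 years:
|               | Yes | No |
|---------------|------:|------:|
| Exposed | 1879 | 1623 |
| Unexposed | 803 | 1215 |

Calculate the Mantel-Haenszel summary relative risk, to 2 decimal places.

RR_MH = Σ(aᵢ·n₀ᵢ/nᵢ) / Σ(cᵢ·n₁ᵢ/nᵢ), with n₁ᵢ = aᵢ+bᵢ (exposed), n₀ᵢ = cᵢ+dᵢ (unexposed), nᵢ = n₁ᵢ+n₀ᵢ.
Stratum 1 (< 50 years): n₁ = 1006, n₀ = 2587, n = 3593; a·n₀/n = 532·2587/3593 = 383.0459; c·n₁/n = 442·1006/3593 = 123.7551
Stratum 2 (≥ 50 years): n₁ = 3502, n₀ = 2018, n = 5520; a·n₀/n = 1879·2018/5520 = 686.9243; c·n₁/n = 803·3502/5520 = 509.4395
RR_MH = (383.0459 + 686.9243) / (123.7551 + 509.4395) = 1069.9702 / 633.1946 = 1.68980

1.69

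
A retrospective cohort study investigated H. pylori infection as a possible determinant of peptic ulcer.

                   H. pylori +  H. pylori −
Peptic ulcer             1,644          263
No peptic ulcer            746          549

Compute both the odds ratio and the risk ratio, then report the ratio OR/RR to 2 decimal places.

2.17

Reading the table with exposure as columns: a = 1644 (H. pylori +, case), b = 746 (H. pylori +, non-case), c = 263 (H. pylori −, case), d = 549.
OR = (1644·549)/(746·263) = 902556/196198 = 4.60023
Risk in exposed = 1644/2390 = 0.68787; risk in unexposed = 263/812 = 0.32389; RR = 2.12375
OR/RR = 4.60023 / 2.12375 = 2.16608
The outcome is not rare, so the OR lies further from 1 than the RR.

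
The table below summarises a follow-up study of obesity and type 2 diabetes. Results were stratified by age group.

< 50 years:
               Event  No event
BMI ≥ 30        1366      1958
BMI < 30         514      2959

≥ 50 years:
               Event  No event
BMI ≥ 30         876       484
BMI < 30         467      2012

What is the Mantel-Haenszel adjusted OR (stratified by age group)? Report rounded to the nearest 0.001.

5.092

OR_MH = Σ(aᵢdᵢ/nᵢ) / Σ(bᵢcᵢ/nᵢ), where nᵢ is the stratum total.
Stratum 1 (< 50 years): n = 6797; a·d/n = 1366·2959/6797 = 594.6732; b·c/n = 1958·514/6797 = 148.0671
Stratum 2 (≥ 50 years): n = 3839; a·d/n = 876·2012/3839 = 459.1071; b·c/n = 484·467/3839 = 58.8768
OR_MH = (594.6732 + 459.1071) / (148.0671 + 58.8768) = 1053.7803 / 206.9439 = 5.09211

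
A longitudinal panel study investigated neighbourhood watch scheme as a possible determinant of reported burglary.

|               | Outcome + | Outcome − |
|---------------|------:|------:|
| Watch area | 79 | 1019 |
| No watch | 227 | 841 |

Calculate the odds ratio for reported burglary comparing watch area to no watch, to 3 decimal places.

0.287

Cells: a = 79, b = 1019, c = 227, d = 841.
OR = (a·d)/(b·c) = (79 × 841) / (1019 × 227) = 66439 / 231313 = 0.28723
Exposure is associated with lower odds of reported burglary (OR = 0.29 < 1).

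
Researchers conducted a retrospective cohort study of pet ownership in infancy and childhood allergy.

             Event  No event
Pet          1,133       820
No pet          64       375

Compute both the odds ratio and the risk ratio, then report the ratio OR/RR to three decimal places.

Cells: a = 1133, b = 820, c = 64, d = 375.
OR = (1133·375)/(820·64) = 424875/52480 = 8.09594
Risk in exposed = 1133/1953 = 0.58013; risk in unexposed = 64/439 = 0.14579; RR = 3.97935
OR/RR = 8.09594 / 3.97935 = 2.03449
The outcome is not rare, so the OR lies further from 1 than the RR.

2.034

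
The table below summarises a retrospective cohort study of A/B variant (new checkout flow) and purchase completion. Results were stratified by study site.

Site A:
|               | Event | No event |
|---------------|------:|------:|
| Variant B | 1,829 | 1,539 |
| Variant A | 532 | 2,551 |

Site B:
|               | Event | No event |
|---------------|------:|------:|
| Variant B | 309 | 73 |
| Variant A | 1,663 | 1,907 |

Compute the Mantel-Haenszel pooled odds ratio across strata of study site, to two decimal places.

OR_MH = Σ(aᵢdᵢ/nᵢ) / Σ(bᵢcᵢ/nᵢ), where nᵢ is the stratum total.
Stratum 1 (Site A): n = 6451; a·d/n = 1829·2551/6451 = 723.2645; b·c/n = 1539·532/6451 = 126.9180
Stratum 2 (Site B): n = 3952; a·d/n = 309·1907/3952 = 149.1050; b·c/n = 73·1663/3952 = 30.7184
OR_MH = (723.2645 + 149.1050) / (126.9180 + 30.7184) = 872.3695 / 157.6364 = 5.53406

5.53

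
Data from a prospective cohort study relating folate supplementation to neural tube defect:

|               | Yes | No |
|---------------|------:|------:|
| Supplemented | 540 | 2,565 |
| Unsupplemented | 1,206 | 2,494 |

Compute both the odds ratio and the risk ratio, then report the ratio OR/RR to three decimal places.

Cells: a = 540, b = 2565, c = 1206, d = 2494.
OR = (540·2494)/(2565·1206) = 1346760/3093390 = 0.43537
Risk in exposed = 540/3105 = 0.17391; risk in unexposed = 1206/3700 = 0.32595; RR = 0.53356
OR/RR = 0.43537 / 0.53356 = 0.81596
The outcome is not rare, so the OR lies further from 1 than the RR.

0.816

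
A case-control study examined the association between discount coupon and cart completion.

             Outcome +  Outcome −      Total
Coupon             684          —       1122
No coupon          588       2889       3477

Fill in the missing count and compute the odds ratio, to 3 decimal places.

7.673

The missing cell is in the exposed row: 1122 − 684 = 438.
So a = 684, b = 438, c = 588, d = 2889.
OR = (a·d)/(b·c) = (684 × 2889) / (438 × 588) = 1976076 / 257544 = 7.67277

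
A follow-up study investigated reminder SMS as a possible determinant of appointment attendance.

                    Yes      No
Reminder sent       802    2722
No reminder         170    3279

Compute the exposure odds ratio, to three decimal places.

5.683

Cells: a = 802, b = 2722, c = 170, d = 3279.
OR = (a·d)/(b·c) = (802 × 3279) / (2722 × 170) = 2629758 / 462740 = 5.68301
The odds of appointment attendance are about 5.68 times as high in the reminder sent group.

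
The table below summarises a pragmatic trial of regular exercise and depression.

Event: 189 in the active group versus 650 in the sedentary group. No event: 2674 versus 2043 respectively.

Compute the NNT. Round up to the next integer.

6

Risk in treated group = 189/2863 = 0.06601; risk in control = 650/2693 = 0.24137.
Absolute risk reduction = 0.24137 − 0.06601 = 0.17535
NNT = 1 / ARR = 1 / 0.17535 = 5.703 → round up → 6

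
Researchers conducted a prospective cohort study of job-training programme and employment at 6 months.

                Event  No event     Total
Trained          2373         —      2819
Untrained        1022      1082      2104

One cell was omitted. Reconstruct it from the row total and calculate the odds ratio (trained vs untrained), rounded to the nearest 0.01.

The missing cell is in the exposed row: 2819 − 2373 = 446.
So a = 2373, b = 446, c = 1022, d = 1082.
OR = (a·d)/(b·c) = (2373 × 1082) / (446 × 1022) = 2567586 / 455812 = 5.63299

5.63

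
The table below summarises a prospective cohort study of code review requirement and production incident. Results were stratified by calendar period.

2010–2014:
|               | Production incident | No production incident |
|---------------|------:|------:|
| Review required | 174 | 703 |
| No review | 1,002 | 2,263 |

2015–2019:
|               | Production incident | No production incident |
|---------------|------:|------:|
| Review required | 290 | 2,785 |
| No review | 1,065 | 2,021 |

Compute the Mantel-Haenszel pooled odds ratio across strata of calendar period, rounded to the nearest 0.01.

0.29

OR_MH = Σ(aᵢdᵢ/nᵢ) / Σ(bᵢcᵢ/nᵢ), where nᵢ is the stratum total.
Stratum 1 (2010–2014): n = 4142; a·d/n = 174·2263/4142 = 95.0657; b·c/n = 703·1002/4142 = 170.0642
Stratum 2 (2015–2019): n = 6161; a·d/n = 290·2021/6161 = 95.1290; b·c/n = 2785·1065/6161 = 481.4194
OR_MH = (95.0657 + 95.1290) / (170.0642 + 481.4194) = 190.1947 / 651.4836 = 0.29194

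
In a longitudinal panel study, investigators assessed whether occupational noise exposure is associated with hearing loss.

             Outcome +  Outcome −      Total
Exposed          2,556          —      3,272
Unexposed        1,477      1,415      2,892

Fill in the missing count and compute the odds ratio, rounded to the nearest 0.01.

3.42

The missing cell is in the exposed row: 3272 − 2556 = 716.
So a = 2556, b = 716, c = 1477, d = 1415.
OR = (a·d)/(b·c) = (2556 × 1415) / (716 × 1477) = 3616740 / 1057532 = 3.41998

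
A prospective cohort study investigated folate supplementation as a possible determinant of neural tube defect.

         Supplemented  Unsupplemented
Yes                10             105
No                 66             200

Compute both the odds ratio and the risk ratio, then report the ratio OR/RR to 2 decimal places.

0.76

Reading the table with exposure as columns: a = 10 (Supplemented, case), b = 66 (Supplemented, non-case), c = 105 (Unsupplemented, case), d = 200.
OR = (10·200)/(66·105) = 2000/6930 = 0.28860
Risk in exposed = 10/76 = 0.13158; risk in unexposed = 105/305 = 0.34426; RR = 0.38221
OR/RR = 0.28860 / 0.38221 = 0.75509
The outcome is not rare, so the OR lies further from 1 than the RR.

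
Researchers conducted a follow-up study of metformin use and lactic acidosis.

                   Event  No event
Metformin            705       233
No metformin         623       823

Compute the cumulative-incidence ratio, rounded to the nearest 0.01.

1.74

Cells: a = 705, b = 233, c = 623, d = 823.
Risk in exposed = 705/938 = 0.75160; risk in unexposed = 623/1446 = 0.43084.
RR = 0.75160 / 0.43084 = 1.74448
The risk among the exposed is 1.74 times that among the unexposed.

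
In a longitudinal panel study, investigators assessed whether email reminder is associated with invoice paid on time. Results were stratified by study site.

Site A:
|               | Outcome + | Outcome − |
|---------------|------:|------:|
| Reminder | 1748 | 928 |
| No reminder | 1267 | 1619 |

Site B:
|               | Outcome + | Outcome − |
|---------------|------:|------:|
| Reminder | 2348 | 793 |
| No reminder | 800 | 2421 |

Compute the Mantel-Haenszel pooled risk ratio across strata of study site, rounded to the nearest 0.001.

2.086

RR_MH = Σ(aᵢ·n₀ᵢ/nᵢ) / Σ(cᵢ·n₁ᵢ/nᵢ), with n₁ᵢ = aᵢ+bᵢ (exposed), n₀ᵢ = cᵢ+dᵢ (unexposed), nᵢ = n₁ᵢ+n₀ᵢ.
Stratum 1 (Site A): n₁ = 2676, n₀ = 2886, n = 5562; a·n₀/n = 1748·2886/5562 = 906.9989; c·n₁/n = 1267·2676/5562 = 609.5814
Stratum 2 (Site B): n₁ = 3141, n₀ = 3221, n = 6362; a·n₀/n = 2348·3221/6362 = 1188.7627; c·n₁/n = 800·3141/6362 = 394.9701
RR_MH = (906.9989 + 1188.7627) / (609.5814 + 394.9701) = 2095.7616 / 1004.5516 = 2.08627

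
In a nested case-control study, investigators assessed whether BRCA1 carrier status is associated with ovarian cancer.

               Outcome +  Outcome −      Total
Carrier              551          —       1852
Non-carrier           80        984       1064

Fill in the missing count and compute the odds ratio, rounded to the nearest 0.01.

5.21

The missing cell is in the exposed row: 1852 − 551 = 1301.
So a = 551, b = 1301, c = 80, d = 984.
OR = (a·d)/(b·c) = (551 × 984) / (1301 × 80) = 542184 / 104080 = 5.20930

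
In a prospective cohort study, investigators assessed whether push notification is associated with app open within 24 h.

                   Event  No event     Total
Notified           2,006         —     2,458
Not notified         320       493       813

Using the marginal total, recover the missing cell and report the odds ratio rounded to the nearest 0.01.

The missing cell is in the exposed row: 2458 − 2006 = 452.
So a = 2006, b = 452, c = 320, d = 493.
OR = (a·d)/(b·c) = (2006 × 493) / (452 × 320) = 988958 / 144640 = 6.83738

6.84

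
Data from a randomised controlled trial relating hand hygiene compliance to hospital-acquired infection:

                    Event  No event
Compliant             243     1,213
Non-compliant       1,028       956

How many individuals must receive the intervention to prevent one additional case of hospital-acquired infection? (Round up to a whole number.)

Risk in treated group = 243/1456 = 0.16690; risk in control = 1028/1984 = 0.51815.
Absolute risk reduction = 0.51815 − 0.16690 = 0.35125
NNT = 1 / ARR = 1 / 0.35125 = 2.847 → round up → 3

3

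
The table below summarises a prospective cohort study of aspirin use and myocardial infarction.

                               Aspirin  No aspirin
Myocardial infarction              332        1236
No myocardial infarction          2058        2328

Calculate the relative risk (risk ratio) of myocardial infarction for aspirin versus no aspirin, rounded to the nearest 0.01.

0.40

Reading the table with exposure as columns: a = 332 (Aspirin, case), b = 2058 (Aspirin, non-case), c = 1236 (No aspirin, case), d = 2328.
Risk in exposed = 332/2390 = 0.13891; risk in unexposed = 1236/3564 = 0.34680.
RR = 0.13891 / 0.34680 = 0.40055
The risk is 60% lower among the exposed than among the unexposed.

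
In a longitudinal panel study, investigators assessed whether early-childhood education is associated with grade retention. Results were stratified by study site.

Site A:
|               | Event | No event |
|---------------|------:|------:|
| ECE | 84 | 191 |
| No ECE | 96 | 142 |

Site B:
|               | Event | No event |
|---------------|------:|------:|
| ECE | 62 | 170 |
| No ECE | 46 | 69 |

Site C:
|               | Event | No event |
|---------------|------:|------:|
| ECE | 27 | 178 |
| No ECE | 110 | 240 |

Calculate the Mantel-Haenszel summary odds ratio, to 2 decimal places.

OR_MH = Σ(aᵢdᵢ/nᵢ) / Σ(bᵢcᵢ/nᵢ), where nᵢ is the stratum total.
Stratum 1 (Site A): n = 513; a·d/n = 84·142/513 = 23.2515; b·c/n = 191·96/513 = 35.7427
Stratum 2 (Site B): n = 347; a·d/n = 62·69/347 = 12.3285; b·c/n = 170·46/347 = 22.5360
Stratum 3 (Site C): n = 555; a·d/n = 27·240/555 = 11.6757; b·c/n = 178·110/555 = 35.2793
OR_MH = (23.2515 + 12.3285 + 11.6757) / (35.7427 + 22.5360 + 35.2793) = 47.2557 / 93.5580 = 0.50509

0.51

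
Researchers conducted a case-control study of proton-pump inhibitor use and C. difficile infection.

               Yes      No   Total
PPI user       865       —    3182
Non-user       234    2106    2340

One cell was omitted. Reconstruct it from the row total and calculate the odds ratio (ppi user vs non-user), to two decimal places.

3.36

The missing cell is in the exposed row: 3182 − 865 = 2317.
So a = 865, b = 2317, c = 234, d = 2106.
OR = (a·d)/(b·c) = (865 × 2106) / (2317 × 234) = 1821690 / 542178 = 3.35995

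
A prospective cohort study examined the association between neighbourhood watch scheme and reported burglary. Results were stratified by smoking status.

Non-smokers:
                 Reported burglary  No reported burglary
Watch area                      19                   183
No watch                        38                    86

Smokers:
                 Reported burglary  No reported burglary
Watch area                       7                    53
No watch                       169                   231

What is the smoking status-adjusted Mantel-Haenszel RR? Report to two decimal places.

RR_MH = Σ(aᵢ·n₀ᵢ/nᵢ) / Σ(cᵢ·n₁ᵢ/nᵢ), with n₁ᵢ = aᵢ+bᵢ (exposed), n₀ᵢ = cᵢ+dᵢ (unexposed), nᵢ = n₁ᵢ+n₀ᵢ.
Stratum 1 (Non-smokers): n₁ = 202, n₀ = 124, n = 326; a·n₀/n = 19·124/326 = 7.2270; c·n₁/n = 38·202/326 = 23.5460
Stratum 2 (Smokers): n₁ = 60, n₀ = 400, n = 460; a·n₀/n = 7·400/460 = 6.0870; c·n₁/n = 169·60/460 = 22.0435
RR_MH = (7.2270 + 6.0870) / (23.5460 + 22.0435) = 13.3140 / 45.5895 = 0.29204

0.29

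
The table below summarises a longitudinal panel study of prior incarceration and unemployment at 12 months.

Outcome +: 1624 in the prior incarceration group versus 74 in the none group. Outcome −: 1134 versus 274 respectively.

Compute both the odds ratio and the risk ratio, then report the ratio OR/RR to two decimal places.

1.91

From the description: a = 1624, b = 1134, c = 74, d = 274.
OR = (1624·274)/(1134·74) = 444976/83916 = 5.30264
Risk in exposed = 1624/2758 = 0.58883; risk in unexposed = 74/348 = 0.21264; RR = 2.76910
OR/RR = 5.30264 / 2.76910 = 1.91493
The outcome is not rare, so the OR lies further from 1 than the RR.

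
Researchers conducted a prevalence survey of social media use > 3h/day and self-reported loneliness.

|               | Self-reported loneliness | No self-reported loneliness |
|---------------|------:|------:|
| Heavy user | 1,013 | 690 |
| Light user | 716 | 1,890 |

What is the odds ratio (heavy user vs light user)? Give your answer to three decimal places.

Cells: a = 1013, b = 690, c = 716, d = 1890.
OR = (a·d)/(b·c) = (1013 × 1890) / (690 × 716) = 1914570 / 494040 = 3.87533
The odds of self-reported loneliness are about 3.88 times as high in the heavy user group.

3.875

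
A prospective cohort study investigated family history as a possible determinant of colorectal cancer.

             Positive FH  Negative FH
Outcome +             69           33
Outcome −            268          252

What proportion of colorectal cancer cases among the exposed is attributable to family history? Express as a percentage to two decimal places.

Reading the table with exposure as columns: a = 69 (Positive FH, case), b = 268 (Positive FH, non-case), c = 33 (Negative FH, case), d = 252.
Risk in exposed = 69/337 = 0.20475; risk in unexposed = 33/285 = 0.11579.
RR = 0.20475/0.11579 = 1.76828
AR% = (RR − 1)/RR × 100 = (1.76828 − 1)/1.76828 × 100 = 43.4477%

43.45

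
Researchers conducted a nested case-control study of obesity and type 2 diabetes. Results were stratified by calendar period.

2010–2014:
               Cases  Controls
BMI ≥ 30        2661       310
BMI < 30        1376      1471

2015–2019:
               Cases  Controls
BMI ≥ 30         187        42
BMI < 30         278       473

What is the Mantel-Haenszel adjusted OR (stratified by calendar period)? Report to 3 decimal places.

8.953

OR_MH = Σ(aᵢdᵢ/nᵢ) / Σ(bᵢcᵢ/nᵢ), where nᵢ is the stratum total.
Stratum 1 (2010–2014): n = 5818; a·d/n = 2661·1471/5818 = 672.7967; b·c/n = 310·1376/5818 = 73.3173
Stratum 2 (2015–2019): n = 980; a·d/n = 187·473/980 = 90.2561; b·c/n = 42·278/980 = 11.9143
OR_MH = (672.7967 + 90.2561) / (73.3173 + 11.9143) = 763.0528 / 85.2316 = 8.95270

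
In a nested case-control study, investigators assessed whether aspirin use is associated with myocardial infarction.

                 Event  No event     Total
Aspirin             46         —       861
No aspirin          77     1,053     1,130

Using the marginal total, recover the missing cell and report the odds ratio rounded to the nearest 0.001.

0.772

The missing cell is in the exposed row: 861 − 46 = 815.
So a = 46, b = 815, c = 77, d = 1053.
OR = (a·d)/(b·c) = (46 × 1053) / (815 × 77) = 48438 / 62755 = 0.77186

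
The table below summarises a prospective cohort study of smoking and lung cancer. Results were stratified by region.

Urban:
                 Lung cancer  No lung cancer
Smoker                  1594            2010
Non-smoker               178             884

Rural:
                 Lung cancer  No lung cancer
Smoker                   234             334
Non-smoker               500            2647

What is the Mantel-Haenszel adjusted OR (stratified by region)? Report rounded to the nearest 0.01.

3.85

OR_MH = Σ(aᵢdᵢ/nᵢ) / Σ(bᵢcᵢ/nᵢ), where nᵢ is the stratum total.
Stratum 1 (Urban): n = 4666; a·d/n = 1594·884/4666 = 301.9923; b·c/n = 2010·178/4666 = 76.6781
Stratum 2 (Rural): n = 3715; a·d/n = 234·2647/3715 = 166.7289; b·c/n = 334·500/3715 = 44.9529
OR_MH = (301.9923 + 166.7289) / (76.6781 + 44.9529) = 468.7212 / 121.6310 = 3.85363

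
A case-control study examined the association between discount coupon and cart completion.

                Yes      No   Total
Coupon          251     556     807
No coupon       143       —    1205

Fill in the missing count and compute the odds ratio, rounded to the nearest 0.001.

3.353

The missing cell is in the unexposed row: 1205 − 143 = 1062.
So a = 251, b = 556, c = 143, d = 1062.
OR = (a·d)/(b·c) = (251 × 1062) / (556 × 143) = 266562 / 79508 = 3.35264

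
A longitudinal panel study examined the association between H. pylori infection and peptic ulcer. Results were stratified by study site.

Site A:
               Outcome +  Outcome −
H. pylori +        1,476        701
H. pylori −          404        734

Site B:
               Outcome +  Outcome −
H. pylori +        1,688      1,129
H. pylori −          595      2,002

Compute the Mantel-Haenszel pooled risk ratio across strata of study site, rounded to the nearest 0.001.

RR_MH = Σ(aᵢ·n₀ᵢ/nᵢ) / Σ(cᵢ·n₁ᵢ/nᵢ), with n₁ᵢ = aᵢ+bᵢ (exposed), n₀ᵢ = cᵢ+dᵢ (unexposed), nᵢ = n₁ᵢ+n₀ᵢ.
Stratum 1 (Site A): n₁ = 2177, n₀ = 1138, n = 3315; a·n₀/n = 1476·1138/3315 = 506.6932; c·n₁/n = 404·2177/3315 = 265.3116
Stratum 2 (Site B): n₁ = 2817, n₀ = 2597, n = 5414; a·n₀/n = 1688·2597/5414 = 809.7037; c·n₁/n = 595·2817/5414 = 309.5890
RR_MH = (506.6932 + 809.7037) / (265.3116 + 309.5890) = 1316.3969 / 574.9006 = 2.28978

2.290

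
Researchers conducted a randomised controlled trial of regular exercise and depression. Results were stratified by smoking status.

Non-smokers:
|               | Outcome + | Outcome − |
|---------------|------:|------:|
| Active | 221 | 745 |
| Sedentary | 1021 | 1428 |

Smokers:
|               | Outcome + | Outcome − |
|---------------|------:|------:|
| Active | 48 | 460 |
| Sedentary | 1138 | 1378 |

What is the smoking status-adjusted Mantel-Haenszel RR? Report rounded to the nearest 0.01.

RR_MH = Σ(aᵢ·n₀ᵢ/nᵢ) / Σ(cᵢ·n₁ᵢ/nᵢ), with n₁ᵢ = aᵢ+bᵢ (exposed), n₀ᵢ = cᵢ+dᵢ (unexposed), nᵢ = n₁ᵢ+n₀ᵢ.
Stratum 1 (Non-smokers): n₁ = 966, n₀ = 2449, n = 3415; a·n₀/n = 221·2449/3415 = 158.4858; c·n₁/n = 1021·966/3415 = 288.8100
Stratum 2 (Smokers): n₁ = 508, n₀ = 2516, n = 3024; a·n₀/n = 48·2516/3024 = 39.9365; c·n₁/n = 1138·508/3024 = 191.1720
RR_MH = (158.4858 + 39.9365) / (288.8100 + 191.1720) = 198.4223 / 479.9819 = 0.41340

0.41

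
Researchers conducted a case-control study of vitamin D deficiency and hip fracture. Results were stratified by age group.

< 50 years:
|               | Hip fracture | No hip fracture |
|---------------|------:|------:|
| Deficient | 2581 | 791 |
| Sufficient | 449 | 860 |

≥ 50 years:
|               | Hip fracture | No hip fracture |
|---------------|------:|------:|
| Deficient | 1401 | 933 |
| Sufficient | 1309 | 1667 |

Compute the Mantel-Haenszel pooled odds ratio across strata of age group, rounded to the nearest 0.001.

2.988

OR_MH = Σ(aᵢdᵢ/nᵢ) / Σ(bᵢcᵢ/nᵢ), where nᵢ is the stratum total.
Stratum 1 (< 50 years): n = 4681; a·d/n = 2581·860/4681 = 474.1850; b·c/n = 791·449/4681 = 75.8725
Stratum 2 (≥ 50 years): n = 5310; a·d/n = 1401·1667/5310 = 439.8243; b·c/n = 933·1309/5310 = 229.9994
OR_MH = (474.1850 + 439.8243) / (75.8725 + 229.9994) = 914.0093 / 305.8719 = 2.98821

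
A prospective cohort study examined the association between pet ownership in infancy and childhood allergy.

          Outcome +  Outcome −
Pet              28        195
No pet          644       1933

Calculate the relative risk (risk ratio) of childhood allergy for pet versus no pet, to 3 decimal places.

0.502

Cells: a = 28, b = 195, c = 644, d = 1933.
Risk in exposed = 28/223 = 0.12556; risk in unexposed = 644/2577 = 0.24990.
RR = 0.12556 / 0.24990 = 0.50244
The risk is 50% lower among the exposed than among the unexposed.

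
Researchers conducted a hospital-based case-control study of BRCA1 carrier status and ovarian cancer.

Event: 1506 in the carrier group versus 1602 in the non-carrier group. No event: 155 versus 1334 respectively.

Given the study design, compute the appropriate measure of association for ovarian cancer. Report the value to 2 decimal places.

8.09

From the description: a = 1506, b = 155, c = 1602, d = 1334.
This is a hospital-based case-control study: participants were sampled on outcome status, so risks in the source population cannot be estimated directly — relative risk is not valid here. The odds ratio is the appropriate measure.
OR = (a·d)/(b·c) = (1506 × 1334) / (155 × 1602) = 2009004 / 248310 = 8.09071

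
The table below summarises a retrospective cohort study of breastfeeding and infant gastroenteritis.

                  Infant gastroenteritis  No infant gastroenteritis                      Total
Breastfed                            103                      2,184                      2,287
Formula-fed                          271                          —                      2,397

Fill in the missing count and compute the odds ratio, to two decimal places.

The missing cell is in the unexposed row: 2397 − 271 = 2126.
So a = 103, b = 2184, c = 271, d = 2126.
OR = (a·d)/(b·c) = (103 × 2126) / (2184 × 271) = 218978 / 591864 = 0.36998

0.37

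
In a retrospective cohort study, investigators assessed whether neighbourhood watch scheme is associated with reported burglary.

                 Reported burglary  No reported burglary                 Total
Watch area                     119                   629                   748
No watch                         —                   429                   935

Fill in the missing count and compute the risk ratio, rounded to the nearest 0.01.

0.29

The missing cell is in the unexposed row: 935 − 429 = 506.
So a = 119, b = 629, c = 506, d = 429.
RR = [a/(a+b)] / [c/(c+d)] = (119/748) / (506/935) = 0.15909/0.54118 = 0.29397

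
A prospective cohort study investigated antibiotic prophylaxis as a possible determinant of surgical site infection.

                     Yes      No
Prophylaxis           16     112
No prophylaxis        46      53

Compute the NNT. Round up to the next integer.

Risk in treated group = 16/128 = 0.12500; risk in control = 46/99 = 0.46465.
Absolute risk reduction = 0.46465 − 0.12500 = 0.33965
NNT = 1 / ARR = 1 / 0.33965 = 2.944 → round up → 3

3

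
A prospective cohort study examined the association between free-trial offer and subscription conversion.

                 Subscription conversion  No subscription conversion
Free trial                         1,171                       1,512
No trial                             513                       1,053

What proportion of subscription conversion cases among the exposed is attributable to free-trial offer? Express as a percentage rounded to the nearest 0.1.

Cells: a = 1171, b = 1512, c = 513, d = 1053.
Risk in exposed = 1171/2683 = 0.43645; risk in unexposed = 513/1566 = 0.32759.
RR = 0.43645/0.32759 = 1.33233
AR% = (RR − 1)/RR × 100 = (1.33233 − 1)/1.33233 × 100 = 24.9433%

24.9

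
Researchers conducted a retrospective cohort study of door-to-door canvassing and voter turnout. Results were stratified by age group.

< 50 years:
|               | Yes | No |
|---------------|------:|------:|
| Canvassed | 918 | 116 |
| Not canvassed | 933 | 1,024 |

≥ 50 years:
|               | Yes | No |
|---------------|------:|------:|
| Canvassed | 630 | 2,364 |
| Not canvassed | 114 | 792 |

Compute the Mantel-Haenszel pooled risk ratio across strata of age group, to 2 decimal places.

RR_MH = Σ(aᵢ·n₀ᵢ/nᵢ) / Σ(cᵢ·n₁ᵢ/nᵢ), with n₁ᵢ = aᵢ+bᵢ (exposed), n₀ᵢ = cᵢ+dᵢ (unexposed), nᵢ = n₁ᵢ+n₀ᵢ.
Stratum 1 (< 50 years): n₁ = 1034, n₀ = 1957, n = 2991; a·n₀/n = 918·1957/2991 = 600.6439; c·n₁/n = 933·1034/2991 = 322.5416
Stratum 2 (≥ 50 years): n₁ = 2994, n₀ = 906, n = 3900; a·n₀/n = 630·906/3900 = 146.3538; c·n₁/n = 114·2994/3900 = 87.5169
RR_MH = (600.6439 + 146.3538) / (322.5416 + 87.5169) = 746.9978 / 410.0585 = 1.82169

1.82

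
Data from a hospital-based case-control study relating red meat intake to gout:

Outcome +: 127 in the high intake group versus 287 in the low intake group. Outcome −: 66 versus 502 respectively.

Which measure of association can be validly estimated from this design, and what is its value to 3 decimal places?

3.366

From the description: a = 127, b = 66, c = 287, d = 502.
This is a hospital-based case-control study: participants were sampled on outcome status, so risks in the source population cannot be estimated directly — relative risk is not valid here. The odds ratio is the appropriate measure.
OR = (a·d)/(b·c) = (127 × 502) / (66 × 287) = 63754 / 18942 = 3.36575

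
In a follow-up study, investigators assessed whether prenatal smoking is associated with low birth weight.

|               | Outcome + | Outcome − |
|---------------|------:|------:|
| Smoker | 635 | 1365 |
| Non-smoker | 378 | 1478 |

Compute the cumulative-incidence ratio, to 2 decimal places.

1.56

Cells: a = 635, b = 1365, c = 378, d = 1478.
Risk in exposed = 635/2000 = 0.31750; risk in unexposed = 378/1856 = 0.20366.
RR = 0.31750 / 0.20366 = 1.55894
The risk among the exposed is 1.56 times that among the unexposed.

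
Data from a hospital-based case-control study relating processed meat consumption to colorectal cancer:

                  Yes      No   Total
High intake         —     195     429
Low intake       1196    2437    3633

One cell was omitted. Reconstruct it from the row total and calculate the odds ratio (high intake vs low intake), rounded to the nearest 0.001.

2.445

The missing cell is in the exposed row: 429 − 195 = 234.
So a = 234, b = 195, c = 1196, d = 2437.
OR = (a·d)/(b·c) = (234 × 2437) / (195 × 1196) = 570258 / 233220 = 2.44515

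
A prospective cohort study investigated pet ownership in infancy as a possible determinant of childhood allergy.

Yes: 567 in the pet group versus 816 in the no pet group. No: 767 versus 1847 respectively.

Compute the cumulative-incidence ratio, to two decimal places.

1.39

From the description: a = 567, b = 767, c = 816, d = 1847.
Risk in exposed = 567/1334 = 0.42504; risk in unexposed = 816/2663 = 0.30642.
RR = 0.42504 / 0.30642 = 1.38710
The risk among the exposed is 1.39 times that among the unexposed.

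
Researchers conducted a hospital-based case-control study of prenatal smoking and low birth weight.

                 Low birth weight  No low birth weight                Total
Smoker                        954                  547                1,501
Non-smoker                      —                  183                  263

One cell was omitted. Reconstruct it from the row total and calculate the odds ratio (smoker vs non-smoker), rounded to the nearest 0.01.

3.99

The missing cell is in the unexposed row: 263 − 183 = 80.
So a = 954, b = 547, c = 80, d = 183.
OR = (a·d)/(b·c) = (954 × 183) / (547 × 80) = 174582 / 43760 = 3.98953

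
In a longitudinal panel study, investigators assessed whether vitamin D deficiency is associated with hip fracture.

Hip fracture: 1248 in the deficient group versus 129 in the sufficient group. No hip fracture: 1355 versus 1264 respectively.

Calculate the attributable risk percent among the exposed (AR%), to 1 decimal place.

From the description: a = 1248, b = 1355, c = 129, d = 1264.
Risk in exposed = 1248/2603 = 0.47945; risk in unexposed = 129/1393 = 0.09261.
RR = 0.47945/0.09261 = 5.17728
AR% = (RR − 1)/RR × 100 = (5.17728 − 1)/5.17728 × 100 = 80.6848%

80.7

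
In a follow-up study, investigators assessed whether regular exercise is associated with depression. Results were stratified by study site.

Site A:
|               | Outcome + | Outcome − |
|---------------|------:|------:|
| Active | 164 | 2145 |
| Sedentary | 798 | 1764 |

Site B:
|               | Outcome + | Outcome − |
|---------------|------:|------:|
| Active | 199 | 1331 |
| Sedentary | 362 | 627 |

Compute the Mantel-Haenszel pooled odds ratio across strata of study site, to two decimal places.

0.20

OR_MH = Σ(aᵢdᵢ/nᵢ) / Σ(bᵢcᵢ/nᵢ), where nᵢ is the stratum total.
Stratum 1 (Site A): n = 4871; a·d/n = 164·1764/4871 = 59.3915; b·c/n = 2145·798/4871 = 351.4083
Stratum 2 (Site B): n = 2519; a·d/n = 199·627/2519 = 49.5328; b·c/n = 1331·362/2519 = 191.2751
OR_MH = (59.3915 + 49.5328) / (351.4083 + 191.2751) = 108.9243 / 542.6834 = 0.20071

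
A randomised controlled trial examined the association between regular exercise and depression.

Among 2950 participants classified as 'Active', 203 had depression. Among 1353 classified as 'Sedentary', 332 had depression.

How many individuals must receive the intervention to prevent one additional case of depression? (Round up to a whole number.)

Risk in treated group = 203/2950 = 0.06881; risk in control = 332/1353 = 0.24538.
Absolute risk reduction = 0.24538 − 0.06881 = 0.17657
NNT = 1 / ARR = 1 / 0.17657 = 5.664 → round up → 6

6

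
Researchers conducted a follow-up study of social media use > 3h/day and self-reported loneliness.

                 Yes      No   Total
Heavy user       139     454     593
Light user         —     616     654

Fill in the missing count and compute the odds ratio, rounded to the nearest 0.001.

4.963

The missing cell is in the unexposed row: 654 − 616 = 38.
So a = 139, b = 454, c = 38, d = 616.
OR = (a·d)/(b·c) = (139 × 616) / (454 × 38) = 85624 / 17252 = 4.96313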